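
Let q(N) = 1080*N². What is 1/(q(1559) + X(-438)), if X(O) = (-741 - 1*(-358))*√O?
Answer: 437486580/1148367046091286697 + 383*I*√438/6890202276547720182 ≈ 3.8096e-10 + 1.1633e-15*I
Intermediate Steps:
X(O) = -383*√O (X(O) = (-741 + 358)*√O = -383*√O)
1/(q(1559) + X(-438)) = 1/(1080*1559² - 383*I*√438) = 1/(1080*2430481 - 383*I*√438) = 1/(2624919480 - 383*I*√438)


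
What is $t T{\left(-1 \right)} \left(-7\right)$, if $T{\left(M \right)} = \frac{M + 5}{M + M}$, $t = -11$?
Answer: $-154$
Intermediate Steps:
$T{\left(M \right)} = \frac{5 + M}{2 M}$
$t T{\left(-1 \right)} \left(-7\right) = - 11 \frac{5 - 1}{2 \left(-1\right)} \left(-7\right) = - 11 \cdot \frac{1}{2} \left(-1\right) 4 \left(-7\right) = \left(-11\right) \left(-2\right) \left(-7\right) = 22 \left(-7\right) = -154$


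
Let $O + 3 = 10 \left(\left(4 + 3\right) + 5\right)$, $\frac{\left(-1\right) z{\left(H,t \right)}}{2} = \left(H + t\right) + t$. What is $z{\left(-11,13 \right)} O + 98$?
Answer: $-3412$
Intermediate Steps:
$z{\left(H,t \right)} = - 4 t - 2 H$ ($z{\left(H,t \right)} = - 2 \left(\left(H + t\right) + t\right) = - 2 \left(H + 2 t\right) = - 4 t - 2 H$)
$O = 117$ ($O = -3 + 10 \left(\left(4 + 3\right) + 5\right) = -3 + 10 \left(7 + 5\right) = -3 + 10 \cdot 12 = -3 + 120 = 117$)
$z{\left(-11,13 \right)} O + 98 = \left(\left(-4\right) 13 - -22\right) 117 + 98 = \left(-52 + 22\right) 117 + 98 = \left(-30\right) 117 + 98 = -3510 + 98 = -3412$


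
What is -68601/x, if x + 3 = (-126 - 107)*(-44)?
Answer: -68601/10249 ≈ -6.6934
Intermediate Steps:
x = 10249 (x = -3 + (-126 - 107)*(-44) = -3 - 233*(-44) = -3 + 10252 = 10249)
-68601/x = -68601/10249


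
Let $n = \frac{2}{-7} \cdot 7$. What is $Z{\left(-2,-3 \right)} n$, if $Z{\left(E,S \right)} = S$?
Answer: $6$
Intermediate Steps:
$n = -2$ ($n = 2 \left(- \frac{1}{7}\right) 7 = \left(- \frac{2}{7}\right) 7 = -2$)
$Z{\left(-2,-3 \right)} n = \left(-3\right) \left(-2\right) = 6$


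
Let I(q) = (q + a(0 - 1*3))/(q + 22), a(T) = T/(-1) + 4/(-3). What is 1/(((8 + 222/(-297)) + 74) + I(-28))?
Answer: 198/16957 ≈ 0.011677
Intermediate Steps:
a(T) = -4/3 - T (a(T) = T*(-1) + 4*(-1/3) = -T - 4/3 = -4/3 - T)
I(q) = (5/3 + q)/(22 + q) (I(q) = (q + (-4/3 - (0 - 1*3)))/(q + 22) = (q + (-4/3 - (0 - 3)))/(22 + q) = (q + (-4/3 - 1*(-3)))/(22 + q) = (q + (-4/3 + 3))/(22 + q) = (q + 5/3)/(22 + q) = (5/3 + q)/(22 + q))
1/(((8 + 222/(-297)) + 74) + I(-28)) = 1/(((8 + 222/(-297)) + 74) + (5/3 - 28)/(22 - 28)) = 1/(((8 + 222*(-1/297)) + 74) - 79/3/(-6)) = 1/(((8 - 74/99) + 74) - 1/6*(-79/3)) = 1/((718/99 + 74) + 79/18) = 1/(8044/99 + 79/18) = 1/(16957/198) = 198/16957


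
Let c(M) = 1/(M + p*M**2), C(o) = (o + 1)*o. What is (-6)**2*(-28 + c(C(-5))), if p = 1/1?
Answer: -35277/35 ≈ -1007.9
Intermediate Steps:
C(o) = o*(1 + o) (C(o) = (1 + o)*o = o*(1 + o))
p = 1
c(M) = 1/(M + M**2) (c(M) = 1/(M + 1*M**2) = 1/(M + M**2))
(-6)**2*(-28 + c(C(-5))) = (-6)**2*(-28 + 1/(((-5*(1 - 5)))*(1 - 5*(1 - 5)))) = 36*(-28 + 1/(((-5*(-4)))*(1 - 5*(-4)))) = 36*(-28 + 1/(20*(1 + 20))) = 36*(-28 + (1/20)/21) = 36*(-28 + (1/20)*(1/21)) = 36*(-28 + 1/420) = 36*(-11759/420) = -35277/35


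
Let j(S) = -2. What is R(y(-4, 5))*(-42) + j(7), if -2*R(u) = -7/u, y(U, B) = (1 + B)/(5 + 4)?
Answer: -445/2 ≈ -222.50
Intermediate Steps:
y(U, B) = 1/9 + B/9 (y(U, B) = (1 + B)/9 = (1 + B)*(1/9) = 1/9 + B/9)
R(u) = 7/(2*u) (R(u) = -(-7)/(2*u) = 7/(2*u))
R(y(-4, 5))*(-42) + j(7) = (7/(2*(1/9 + (1/9)*5)))*(-42) - 2 = (7/(2*(1/9 + 5/9)))*(-42) - 2 = (7/(2*(2/3)))*(-42) - 2 = ((7/2)*(3/2))*(-42) - 2 = (21/4)*(-42) - 2 = -441/2 - 2 = -445/2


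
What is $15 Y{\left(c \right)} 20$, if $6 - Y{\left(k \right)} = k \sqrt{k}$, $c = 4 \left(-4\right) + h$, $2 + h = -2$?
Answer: $1800 + 12000 i \sqrt{5} \approx 1800.0 + 26833.0 i$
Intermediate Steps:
$h = -4$ ($h = -2 - 2 = -4$)
$c = -20$ ($c = 4 \left(-4\right) - 4 = -16 - 4 = -20$)
$Y{\left(k \right)} = 6 - k^{\frac{3}{2}}$ ($Y{\left(k \right)} = 6 - k \sqrt{k} = 6 - k^{\frac{3}{2}}$)
$15 Y{\left(c \right)} 20 = 15 \left(6 - \left(-20\right)^{\frac{3}{2}}\right) 20 = 15 \left(6 - - 40 i \sqrt{5}\right) 20 = 15 \left(6 + 40 i \sqrt{5}\right) 20 = \left(90 + 600 i \sqrt{5}\right) 20 = 1800 + 12000 i \sqrt{5}$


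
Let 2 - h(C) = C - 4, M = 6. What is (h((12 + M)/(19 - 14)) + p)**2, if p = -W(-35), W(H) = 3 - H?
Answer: 31684/25 ≈ 1267.4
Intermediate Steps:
h(C) = 6 - C (h(C) = 2 - (C - 4) = 2 - (-4 + C) = 2 + (4 - C) = 6 - C)
p = -38 (p = -(3 - 1*(-35)) = -(3 + 35) = -1*38 = -38)
(h((12 + M)/(19 - 14)) + p)**2 = ((6 - (12 + 6)/(19 - 14)) - 38)**2 = ((6 - 18/5) - 38)**2 = (12/5 - 38)**2 = (-178/5)**2 = 31684/25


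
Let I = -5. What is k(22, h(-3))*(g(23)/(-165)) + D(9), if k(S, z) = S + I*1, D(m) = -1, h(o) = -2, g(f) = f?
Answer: -556/165 ≈ -3.3697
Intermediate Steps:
k(S, z) = -5 + S (k(S, z) = S - 5*1 = S - 5 = -5 + S)
k(22, h(-3))*(g(23)/(-165)) + D(9) = (-5 + 22)*(23/(-165)) - 1 = 17*(23*(-1/165)) - 1 = 17*(-23/165) - 1 = -391/165 - 1 = -556/165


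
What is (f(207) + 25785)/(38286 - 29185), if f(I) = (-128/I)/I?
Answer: 1104861337/389968749 ≈ 2.8332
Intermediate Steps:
f(I) = -128/I²
(f(207) + 25785)/(38286 - 29185) = (-128/207² + 25785)/(38286 - 29185) = (-128*1/42849 + 25785)/9101 = (-128/42849 + 25785)*(1/9101) = (1104861337/42849)*(1/9101) = 1104861337/389968749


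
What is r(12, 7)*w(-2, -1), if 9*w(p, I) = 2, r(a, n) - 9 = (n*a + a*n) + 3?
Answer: 40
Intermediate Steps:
r(a, n) = 12 + 2*a*n (r(a, n) = 9 + ((n*a + a*n) + 3) = 9 + ((a*n + a*n) + 3) = 9 + (2*a*n + 3) = 9 + (3 + 2*a*n) = 12 + 2*a*n)
w(p, I) = 2/9 (w(p, I) = (⅑)*2 = 2/9)
r(12, 7)*w(-2, -1) = (12 + 2*12*7)*(2/9) = (12 + 168)*(2/9) = 180*(2/9) = 40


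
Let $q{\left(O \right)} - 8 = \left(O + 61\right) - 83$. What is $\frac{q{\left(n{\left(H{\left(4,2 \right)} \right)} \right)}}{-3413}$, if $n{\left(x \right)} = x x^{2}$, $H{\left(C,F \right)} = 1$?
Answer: $\frac{13}{3413} \approx 0.003809$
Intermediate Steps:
$n{\left(x \right)} = x^{3}$
$q{\left(O \right)} = -14 + O$ ($q{\left(O \right)} = 8 + \left(\left(O + 61\right) - 83\right) = 8 + \left(\left(61 + O\right) - 83\right) = 8 + \left(-22 + O\right) = -14 + O$)
$\frac{q{\left(n{\left(H{\left(4,2 \right)} \right)} \right)}}{-3413} = \frac{-14 + 1^{3}}{-3413} = \left(-14 + 1\right) \left(- \frac{1}{3413}\right) = \left(-13\right) \left(- \frac{1}{3413}\right) = \frac{13}{3413}$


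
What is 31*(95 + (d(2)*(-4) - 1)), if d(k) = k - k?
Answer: 2914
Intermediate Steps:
d(k) = 0
31*(95 + (d(2)*(-4) - 1)) = 31*(95 + (0*(-4) - 1)) = 31*(95 + (0 - 1)) = 31*(95 - 1) = 31*94 = 2914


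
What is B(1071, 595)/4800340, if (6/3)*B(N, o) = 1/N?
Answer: 1/10282328280 ≈ 9.7254e-11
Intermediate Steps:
B(N, o) = 1/(2*N)
B(1071, 595)/4800340 = ((½)/1071)/4800340 = ((½)*(1/1071))*(1/4800340) = (1/2142)*(1/4800340) = 1/10282328280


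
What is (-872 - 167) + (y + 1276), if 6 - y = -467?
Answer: 710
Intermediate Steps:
y = 473 (y = 6 - 1*(-467) = 6 + 467 = 473)
(-872 - 167) + (y + 1276) = (-872 - 167) + (473 + 1276) = -1039 + 1749 = 710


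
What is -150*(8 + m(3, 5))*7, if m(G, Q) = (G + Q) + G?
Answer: -19950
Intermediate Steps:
m(G, Q) = Q + 2*G
-150*(8 + m(3, 5))*7 = -150*(8 + (5 + 2*3))*7 = -150*(8 + (5 + 6))*7 = -150*(8 + 11)*7 = -2850*7 = -150*133 = -19950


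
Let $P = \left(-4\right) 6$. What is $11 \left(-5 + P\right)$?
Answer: $-319$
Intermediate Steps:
$P = -24$
$11 \left(-5 + P\right) = 11 \left(-5 - 24\right) = 11 \left(-29\right) = -319$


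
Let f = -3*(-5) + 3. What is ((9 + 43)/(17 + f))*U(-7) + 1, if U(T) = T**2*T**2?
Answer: 17841/5 ≈ 3568.2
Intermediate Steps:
U(T) = T**4
f = 18 (f = 15 + 3 = 18)
((9 + 43)/(17 + f))*U(-7) + 1 = ((9 + 43)/(17 + 18))*(-7)**4 + 1 = (52/35)*2401 + 1 = 17836/5 + 1 = 17841/5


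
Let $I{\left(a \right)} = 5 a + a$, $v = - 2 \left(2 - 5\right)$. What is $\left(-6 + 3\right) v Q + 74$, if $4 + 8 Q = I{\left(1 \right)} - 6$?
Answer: $83$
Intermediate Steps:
$v = 6$ ($v = \left(-2\right) \left(-3\right) = 6$)
$I{\left(a \right)} = 6 a$
$Q = - \frac{1}{2}$ ($Q = - \frac{1}{2} + \frac{6 \cdot 1 - 6}{8} = - \frac{1}{2} + \frac{6 - 6}{8} = - \frac{1}{2} + \frac{1}{8} \cdot 0 = - \frac{1}{2} + 0 = - \frac{1}{2} \approx -0.5$)
$\left(-6 + 3\right) v Q + 74 = \left(-6 + 3\right) 6 \left(- \frac{1}{2}\right) + 74 = \left(-3\right) 6 \left(- \frac{1}{2}\right) + 74 = \left(-18\right) \left(- \frac{1}{2}\right) + 74 = 9 + 74 = 83$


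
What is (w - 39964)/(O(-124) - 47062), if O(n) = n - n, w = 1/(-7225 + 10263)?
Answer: 121410631/142974356 ≈ 0.84918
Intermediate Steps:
w = 1/3038 ≈ 0.00032916
O(n) = 0
(w - 39964)/(O(-124) - 47062) = (1/3038 - 39964)/(0 - 47062) = -121410631/3038/(-47062) = -121410631/3038*(-1/47062) = 121410631/142974356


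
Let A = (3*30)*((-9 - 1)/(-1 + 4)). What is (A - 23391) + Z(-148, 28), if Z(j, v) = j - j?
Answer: -23691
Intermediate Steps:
Z(j, v) = 0
A = -300 (A = 90*(-10/3) = -300)
(A - 23391) + Z(-148, 28) = (-300 - 23391) + 0 = -23691 + 0 = -23691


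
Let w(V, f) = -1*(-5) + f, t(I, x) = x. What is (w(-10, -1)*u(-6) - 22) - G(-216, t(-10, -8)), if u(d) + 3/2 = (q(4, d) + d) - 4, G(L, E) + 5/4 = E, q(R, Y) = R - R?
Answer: -235/4 ≈ -58.750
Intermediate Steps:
q(R, Y) = 0
G(L, E) = -5/4 + E
u(d) = -11/2 + d (u(d) = -3/2 + ((0 + d) - 4) = -3/2 + (d - 4) = -3/2 + (-4 + d) = -11/2 + d)
w(V, f) = 5 + f
(w(-10, -1)*u(-6) - 22) - G(-216, t(-10, -8)) = ((5 - 1)*(-11/2 - 6) - 22) - (-5/4 - 8) = (4*(-23/2) - 22) - 1*(-37/4) = (-46 - 22) + 37/4 = -68 + 37/4 = -235/4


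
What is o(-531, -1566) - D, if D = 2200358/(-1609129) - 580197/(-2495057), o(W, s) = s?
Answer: -6282727782190805/4014868575353 ≈ -1564.9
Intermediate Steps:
D = -4556406811993/4014868575353 (D = 2200358*(-1/1609129) - 580197*(-1/2495057) = -2200358/1609129 + 580197/2495057 = -4556406811993/4014868575353 ≈ -1.1349)
o(-531, -1566) - D = -1566 - 1*(-4556406811993/4014868575353) = -1566 + 4556406811993/4014868575353 = -6282727782190805/4014868575353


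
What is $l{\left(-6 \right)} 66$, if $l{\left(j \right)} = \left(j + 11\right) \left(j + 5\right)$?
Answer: $-330$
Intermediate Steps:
$l{\left(j \right)} = \left(5 + j\right) \left(11 + j\right)$ ($l{\left(j \right)} = \left(11 + j\right) \left(5 + j\right) = \left(5 + j\right) \left(11 + j\right)$)
$l{\left(-6 \right)} 66 = \left(55 + \left(-6\right)^{2} + 16 \left(-6\right)\right) 66 = \left(55 + 36 - 96\right) 66 = \left(-5\right) 66 = -330$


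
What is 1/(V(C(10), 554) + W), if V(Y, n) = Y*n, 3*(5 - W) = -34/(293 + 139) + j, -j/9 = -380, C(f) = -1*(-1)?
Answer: -648/376471 ≈ -0.0017212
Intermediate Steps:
C(f) = 1
j = 3420 (j = -9*(-380) = 3420)
W = -735463/648 (W = 5 - (-34/(293 + 139) + 3420)/3 = 5 - (-34/432 + 3420)/3 = 5 - (-34*1/432 + 3420)/3 = 5 - (-17/216 + 3420)/3 = 5 - ⅓*738703/216 = 5 - 738703/648 = -735463/648 ≈ -1135.0)
1/(V(C(10), 554) + W) = 1/(1*554 - 735463/648) = 1/(554 - 735463/648) = 1/(-376471/648) = -648/376471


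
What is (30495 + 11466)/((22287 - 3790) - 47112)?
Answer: -41961/28615 ≈ -1.4664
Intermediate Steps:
(30495 + 11466)/((22287 - 3790) - 47112) = 41961/(18497 - 47112) = 41961/(-28615) = 41961*(-1/28615) = -41961/28615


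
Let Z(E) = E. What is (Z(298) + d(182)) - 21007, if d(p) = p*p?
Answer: 12415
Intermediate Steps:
d(p) = p²
(Z(298) + d(182)) - 21007 = (298 + 182²) - 21007 = (298 + 33124) - 21007 = 33422 - 21007 = 12415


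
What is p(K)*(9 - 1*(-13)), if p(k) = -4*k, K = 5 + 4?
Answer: -792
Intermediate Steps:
K = 9
p(K)*(9 - 1*(-13)) = (-4*9)*(9 - 1*(-13)) = -36*(9 + 13) = -36*22 = -792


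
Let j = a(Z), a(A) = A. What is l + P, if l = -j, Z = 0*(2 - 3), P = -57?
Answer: -57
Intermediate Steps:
Z = 0 (Z = 0*(-1) = 0)
j = 0
l = 0 (l = -1*0 = 0)
l + P = 0 - 57 = -57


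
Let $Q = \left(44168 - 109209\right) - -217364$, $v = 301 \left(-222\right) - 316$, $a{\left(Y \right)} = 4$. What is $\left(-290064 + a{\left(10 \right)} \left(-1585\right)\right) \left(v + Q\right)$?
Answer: $-25249174740$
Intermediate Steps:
$v = -67138$ ($v = -66822 - 316 = -67138$)
$Q = 152323$ ($Q = -65041 + 217364 = 152323$)
$\left(-290064 + a{\left(10 \right)} \left(-1585\right)\right) \left(v + Q\right) = \left(-290064 + 4 \left(-1585\right)\right) \left(-67138 + 152323\right) = \left(-290064 - 6340\right) 85185 = \left(-296404\right) 85185 = -25249174740$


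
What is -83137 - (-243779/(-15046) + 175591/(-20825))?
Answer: -26051996219639/313332950 ≈ -83145.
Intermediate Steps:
-83137 - (-243779/(-15046) + 175591/(-20825)) = -83137 - (-243779*(-1/15046) + 175591*(-1/20825)) = -83137 - (243779/15046 - 175591/20825) = -83137 - 1*2434755489/313332950 = -83137 - 2434755489/313332950 = -26051996219639/313332950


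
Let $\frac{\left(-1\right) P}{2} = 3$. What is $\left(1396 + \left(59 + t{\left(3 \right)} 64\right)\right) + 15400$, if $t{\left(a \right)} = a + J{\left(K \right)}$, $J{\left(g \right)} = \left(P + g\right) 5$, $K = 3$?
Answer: $16087$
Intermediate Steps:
$P = -6$ ($P = \left(-2\right) 3 = -6$)
$J{\left(g \right)} = -30 + 5 g$ ($J{\left(g \right)} = \left(-6 + g\right) 5 = -30 + 5 g$)
$t{\left(a \right)} = -15 + a$ ($t{\left(a \right)} = a + \left(-30 + 5 \cdot 3\right) = a + \left(-30 + 15\right) = a - 15 = -15 + a$)
$\left(1396 + \left(59 + t{\left(3 \right)} 64\right)\right) + 15400 = \left(1396 + \left(59 + \left(-15 + 3\right) 64\right)\right) + 15400 = \left(1396 + \left(59 - 768\right)\right) + 15400 = \left(1396 - 709\right) + 15400 = 687 + 15400 = 16087$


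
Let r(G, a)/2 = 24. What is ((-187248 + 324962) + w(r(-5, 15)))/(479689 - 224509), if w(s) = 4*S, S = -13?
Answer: 68831/127590 ≈ 0.53947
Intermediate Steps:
r(G, a) = 48 (r(G, a) = 2*24 = 48)
w(s) = -52 (w(s) = 4*(-13) = -52)
((-187248 + 324962) + w(r(-5, 15)))/(479689 - 224509) = ((-187248 + 324962) - 52)/(479689 - 224509) = (137714 - 52)/255180 = 137662*(1/255180) = 68831/127590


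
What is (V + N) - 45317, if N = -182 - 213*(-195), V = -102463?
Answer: -106427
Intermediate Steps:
N = 41353 (N = -182 + 41535 = 41353)
(V + N) - 45317 = (-102463 + 41353) - 45317 = -61110 - 45317 = -106427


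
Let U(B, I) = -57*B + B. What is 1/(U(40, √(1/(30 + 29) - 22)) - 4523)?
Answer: -1/6763 ≈ -0.00014786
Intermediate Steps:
U(B, I) = -56*B
1/(U(40, √(1/(30 + 29) - 22)) - 4523) = 1/(-56*40 - 4523) = 1/(-2240 - 4523) = 1/(-6763) = -1/6763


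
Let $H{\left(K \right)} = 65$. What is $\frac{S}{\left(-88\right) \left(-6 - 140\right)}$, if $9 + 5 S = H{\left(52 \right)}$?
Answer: $\frac{7}{8030} \approx 0.00087173$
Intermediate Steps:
$S = \frac{56}{5}$ ($S = - \frac{9}{5} + \frac{1}{5} \cdot 65 = - \frac{9}{5} + 13 = \frac{56}{5} \approx 11.2$)
$\frac{S}{\left(-88\right) \left(-6 - 140\right)} = \frac{56}{5 \left(- 88 \left(-6 - 140\right)\right)} = \frac{56}{5 \left(\left(-88\right) \left(-146\right)\right)} = \frac{56}{5 \cdot 12848} = \frac{56}{5} \cdot \frac{1}{12848} = \frac{7}{8030}$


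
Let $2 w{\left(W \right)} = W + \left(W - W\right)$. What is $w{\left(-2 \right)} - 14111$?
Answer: $-14112$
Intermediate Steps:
$w{\left(W \right)} = \frac{W}{2}$ ($w{\left(W \right)} = \frac{W + \left(W - W\right)}{2} = \frac{W + 0}{2} = \frac{W}{2}$)
$w{\left(-2 \right)} - 14111 = \frac{1}{2} \left(-2\right) - 14111 = -1 - 14111 = -14112$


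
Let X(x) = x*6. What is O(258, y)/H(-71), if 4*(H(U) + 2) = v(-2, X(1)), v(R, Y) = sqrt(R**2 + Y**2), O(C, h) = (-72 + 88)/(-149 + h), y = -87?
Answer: 16/177 + 4*sqrt(10)/177 ≈ 0.16186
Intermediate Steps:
O(C, h) = 16/(-149 + h)
X(x) = 6*x
H(U) = -2 + sqrt(10)/2 (H(U) = -2 + sqrt((-2)**2 + (6*1)**2)/4 = -2 + sqrt(4 + 6**2)/4 = -2 + sqrt(4 + 36)/4 = -2 + sqrt(40)/4 = -2 + (2*sqrt(10))/4 = -2 + sqrt(10)/2)
O(258, y)/H(-71) = (16/(-149 - 87))/(-2 + sqrt(10)/2) = (16/(-236))/(-2 + sqrt(10)/2) = (16*(-1/236))/(-2 + sqrt(10)/2) = -4/(59*(-2 + sqrt(10)/2))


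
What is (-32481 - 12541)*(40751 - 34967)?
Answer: -260407248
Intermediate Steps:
(-32481 - 12541)*(40751 - 34967) = -45022*5784 = -260407248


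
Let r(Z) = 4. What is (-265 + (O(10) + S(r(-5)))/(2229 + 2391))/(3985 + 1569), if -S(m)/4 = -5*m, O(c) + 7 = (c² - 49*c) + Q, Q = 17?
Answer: -10205/213829 ≈ -0.047725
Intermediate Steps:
O(c) = 10 + c² - 49*c (O(c) = -7 + ((c² - 49*c) + 17) = -7 + (17 + c² - 49*c) = 10 + c² - 49*c)
S(m) = 20*m (S(m) = -(-20)*m = 20*m)
(-265 + (O(10) + S(r(-5)))/(2229 + 2391))/(3985 + 1569) = (-265 + ((10 + 10² - 49*10) + 20*4)/(2229 + 2391))/(3985 + 1569) = (-265 + ((10 + 100 - 490) + 80)/4620)/5554 = (-265 + (-380 + 80)*(1/4620))*(1/5554) = (-265 - 300*1/4620)*(1/5554) = (-265 - 5/77)*(1/5554) = -20410/77*1/5554 = -10205/213829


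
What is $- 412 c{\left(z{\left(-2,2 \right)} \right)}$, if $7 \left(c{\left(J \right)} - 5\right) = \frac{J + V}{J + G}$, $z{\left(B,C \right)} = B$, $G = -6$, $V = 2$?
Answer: $-2060$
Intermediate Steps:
$c{\left(J \right)} = 5 + \frac{2 + J}{7 \left(-6 + J\right)}$ ($c{\left(J \right)} = 5 + \frac{\left(J + 2\right) \frac{1}{J - 6}}{7} = 5 + \frac{\left(2 + J\right) \frac{1}{-6 + J}}{7} = 5 + \frac{\frac{1}{-6 + J} \left(2 + J\right)}{7} = 5 + \frac{2 + J}{7 \left(-6 + J\right)}$)
$- 412 c{\left(z{\left(-2,2 \right)} \right)} = - 412 \frac{4 \left(-52 + 9 \left(-2\right)\right)}{7 \left(-6 - 2\right)} = - 412 \frac{4 \left(-52 - 18\right)}{7 \left(-8\right)} = - 412 \cdot \frac{4}{7} \left(- \frac{1}{8}\right) \left(-70\right) = \left(-412\right) 5 = -2060$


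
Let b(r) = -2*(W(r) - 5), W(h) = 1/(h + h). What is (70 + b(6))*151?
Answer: 72329/6 ≈ 12055.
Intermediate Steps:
W(h) = 1/(2*h)
b(r) = 10 - 1/r (b(r) = -2*(1/(2*r) - 5) = -2*(-5 + 1/(2*r)) = 10 - 1/r)
(70 + b(6))*151 = (70 + (10 - 1/6))*151 = (70 + (10 - 1*⅙))*151 = (70 + (10 - ⅙))*151 = (70 + 59/6)*151 = (479/6)*151 = 72329/6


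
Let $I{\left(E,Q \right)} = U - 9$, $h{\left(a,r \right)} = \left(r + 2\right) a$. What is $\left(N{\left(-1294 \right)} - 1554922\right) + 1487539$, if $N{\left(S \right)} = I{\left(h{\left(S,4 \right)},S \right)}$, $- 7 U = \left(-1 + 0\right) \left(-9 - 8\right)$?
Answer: $- \frac{471761}{7} \approx -67394.0$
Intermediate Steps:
$h{\left(a,r \right)} = a \left(2 + r\right)$ ($h{\left(a,r \right)} = \left(2 + r\right) a = a \left(2 + r\right)$)
$U = - \frac{17}{7}$ ($U = - \frac{\left(-1 + 0\right) \left(-9 - 8\right)}{7} = - \frac{\left(-1\right) \left(-17\right)}{7} = \left(- \frac{1}{7}\right) 17 = - \frac{17}{7} \approx -2.4286$)
$I{\left(E,Q \right)} = - \frac{80}{7}$ ($I{\left(E,Q \right)} = - \frac{17}{7} - 9 = - \frac{80}{7}$)
$N{\left(S \right)} = - \frac{80}{7}$
$\left(N{\left(-1294 \right)} - 1554922\right) + 1487539 = \left(- \frac{80}{7} - 1554922\right) + 1487539 = - \frac{10884534}{7} + 1487539 = - \frac{471761}{7}$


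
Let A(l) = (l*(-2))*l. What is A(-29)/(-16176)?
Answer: 841/8088 ≈ 0.10398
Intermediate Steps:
A(l) = -2*l² (A(l) = (-2*l)*l = -2*l²)
A(-29)/(-16176) = -2*(-29)²/(-16176) = -2*841*(-1/16176) = -1682*(-1/16176) = 841/8088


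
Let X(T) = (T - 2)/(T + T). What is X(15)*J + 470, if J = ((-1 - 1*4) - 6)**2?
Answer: 15673/30 ≈ 522.43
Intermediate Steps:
J = 121 (J = ((-1 - 4) - 6)**2 = (-5 - 6)**2 = (-11)**2 = 121)
X(T) = (-2 + T)/(2*T) (X(T) = (-2 + T)/((2*T)) = (-2 + T)*(1/(2*T)) = (-2 + T)/(2*T))
X(15)*J + 470 = ((1/2)*(-2 + 15)/15)*121 + 470 = ((1/2)*(1/15)*13)*121 + 470 = (13/30)*121 + 470 = 1573/30 + 470 = 15673/30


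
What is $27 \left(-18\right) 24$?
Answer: $-11664$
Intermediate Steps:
$27 \left(-18\right) 24 = \left(-486\right) 24 = -11664$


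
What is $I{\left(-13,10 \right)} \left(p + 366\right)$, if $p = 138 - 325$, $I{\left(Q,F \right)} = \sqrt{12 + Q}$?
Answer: $179 i \approx 179.0 i$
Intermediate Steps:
$p = -187$ ($p = 138 - 325 = -187$)
$I{\left(-13,10 \right)} \left(p + 366\right) = \sqrt{12 - 13} \left(-187 + 366\right) = \sqrt{-1} \cdot 179 = i 179 = 179 i$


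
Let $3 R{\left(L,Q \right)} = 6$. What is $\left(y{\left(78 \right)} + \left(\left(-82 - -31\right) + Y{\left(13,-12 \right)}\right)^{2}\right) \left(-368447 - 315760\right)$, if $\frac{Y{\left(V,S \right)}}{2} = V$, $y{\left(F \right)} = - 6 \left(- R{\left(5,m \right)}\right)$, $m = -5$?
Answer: $-435839859$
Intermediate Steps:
$R{\left(L,Q \right)} = 2$ ($R{\left(L,Q \right)} = \frac{1}{3} \cdot 6 = 2$)
$y{\left(F \right)} = 12$ ($y{\left(F \right)} = - 6 \left(\left(-1\right) 2\right) = \left(-6\right) \left(-2\right) = 12$)
$Y{\left(V,S \right)} = 2 V$
$\left(y{\left(78 \right)} + \left(\left(-82 - -31\right) + Y{\left(13,-12 \right)}\right)^{2}\right) \left(-368447 - 315760\right) = \left(12 + \left(\left(-82 - -31\right) + 2 \cdot 13\right)^{2}\right) \left(-368447 - 315760\right) = \left(12 + \left(\left(-82 + 31\right) + 26\right)^{2}\right) \left(-684207\right) = \left(12 + \left(-51 + 26\right)^{2}\right) \left(-684207\right) = \left(12 + \left(-25\right)^{2}\right) \left(-684207\right) = \left(12 + 625\right) \left(-684207\right) = 637 \left(-684207\right) = -435839859$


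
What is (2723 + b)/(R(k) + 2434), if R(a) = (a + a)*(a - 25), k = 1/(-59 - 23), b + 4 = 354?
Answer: 10331426/8185159 ≈ 1.2622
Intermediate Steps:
b = 350 (b = -4 + 354 = 350)
k = -1/82 (k = 1/(-82) = -1/82 ≈ -0.012195)
R(a) = 2*a*(-25 + a) (R(a) = (2*a)*(-25 + a) = 2*a*(-25 + a))
(2723 + b)/(R(k) + 2434) = (2723 + 350)/(2*(-1/82)*(-25 - 1/82) + 2434) = 3073/(2*(-1/82)*(-2051/82) + 2434) = 3073/(2051/3362 + 2434) = 3073/(8185159/3362) = 3073*(3362/8185159) = 10331426/8185159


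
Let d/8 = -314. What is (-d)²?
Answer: 6310144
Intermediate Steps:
d = -2512 (d = 8*(-314) = -2512)
(-d)² = (-1*(-2512))² = 2512² = 6310144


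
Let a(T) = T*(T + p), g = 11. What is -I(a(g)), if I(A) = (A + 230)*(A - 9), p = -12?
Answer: 4380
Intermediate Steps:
a(T) = T*(-12 + T) (a(T) = T*(T - 12) = T*(-12 + T))
I(A) = (-9 + A)*(230 + A) (I(A) = (230 + A)*(-9 + A) = (-9 + A)*(230 + A))
-I(a(g)) = -(-2070 + (11*(-12 + 11))² + 221*(11*(-12 + 11))) = -(-2070 + (11*(-1))² + 221*(11*(-1))) = -(-2070 + (-11)² + 221*(-11)) = -(-2070 + 121 - 2431) = -1*(-4380) = 4380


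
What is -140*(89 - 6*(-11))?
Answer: -21700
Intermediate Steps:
-140*(89 - 6*(-11)) = -140*(89 + 66) = -140*155 = -21700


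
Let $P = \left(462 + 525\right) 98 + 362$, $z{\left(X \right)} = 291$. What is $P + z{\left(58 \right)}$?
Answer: $97379$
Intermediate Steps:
$P = 97088$ ($P = 987 \cdot 98 + 362 = 96726 + 362 = 97088$)
$P + z{\left(58 \right)} = 97088 + 291 = 97379$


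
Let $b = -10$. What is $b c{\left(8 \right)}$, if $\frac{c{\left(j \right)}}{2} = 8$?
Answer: $-160$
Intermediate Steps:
$c{\left(j \right)} = 16$ ($c{\left(j \right)} = 2 \cdot 8 = 16$)
$b c{\left(8 \right)} = \left(-10\right) 16 = -160$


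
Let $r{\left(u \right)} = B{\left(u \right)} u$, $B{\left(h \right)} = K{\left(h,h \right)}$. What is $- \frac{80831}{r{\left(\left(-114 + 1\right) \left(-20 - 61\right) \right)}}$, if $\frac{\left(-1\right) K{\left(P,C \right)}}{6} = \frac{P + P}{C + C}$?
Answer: $\frac{80831}{54918} \approx 1.4718$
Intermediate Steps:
$K{\left(P,C \right)} = - \frac{6 P}{C}$ ($K{\left(P,C \right)} = - 6 \frac{P + P}{C + C} = - 6 \frac{2 P}{2 C} = - 6 \cdot 2 P \frac{1}{2 C} = - 6 \frac{P}{C} = - \frac{6 P}{C}$)
$B{\left(h \right)} = -6$ ($B{\left(h \right)} = - \frac{6 h}{h} = -6$)
$r{\left(u \right)} = - 6 u$
$- \frac{80831}{r{\left(\left(-114 + 1\right) \left(-20 - 61\right) \right)}} = - \frac{80831}{\left(-6\right) \left(-114 + 1\right) \left(-20 - 61\right)} = - \frac{80831}{\left(-6\right) \left(\left(-113\right) \left(-81\right)\right)} = - \frac{80831}{\left(-6\right) 9153} = - \frac{80831}{-54918} = \left(-80831\right) \left(- \frac{1}{54918}\right) = \frac{80831}{54918}$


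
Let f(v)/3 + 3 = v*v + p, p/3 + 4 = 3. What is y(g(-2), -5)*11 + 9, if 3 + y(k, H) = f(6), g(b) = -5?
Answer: 966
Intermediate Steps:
p = -3 (p = -12 + 3*3 = -12 + 9 = -3)
f(v) = -18 + 3*v² (f(v) = -9 + 3*(v*v - 3) = -9 + 3*(v² - 3) = -9 + 3*(-3 + v²) = -9 + (-9 + 3*v²) = -18 + 3*v²)
y(k, H) = 87 (y(k, H) = -3 + (-18 + 3*6²) = -3 + (-18 + 3*36) = -3 + (-18 + 108) = -3 + 90 = 87)
y(g(-2), -5)*11 + 9 = 87*11 + 9 = 957 + 9 = 966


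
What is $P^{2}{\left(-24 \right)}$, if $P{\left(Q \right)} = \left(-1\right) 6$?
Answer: $36$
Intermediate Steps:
$P{\left(Q \right)} = -6$
$P^{2}{\left(-24 \right)} = \left(-6\right)^{2} = 36$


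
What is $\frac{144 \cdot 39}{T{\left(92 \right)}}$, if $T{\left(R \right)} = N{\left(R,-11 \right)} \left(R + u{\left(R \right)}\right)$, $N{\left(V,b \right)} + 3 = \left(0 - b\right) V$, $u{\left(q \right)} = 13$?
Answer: $\frac{1872}{35315} \approx 0.053009$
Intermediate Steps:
$N{\left(V,b \right)} = -3 - V b$ ($N{\left(V,b \right)} = -3 + \left(0 - b\right) V = -3 + - b V = -3 - V b$)
$T{\left(R \right)} = \left(-3 + 11 R\right) \left(13 + R\right)$ ($T{\left(R \right)} = \left(-3 - R \left(-11\right)\right) \left(R + 13\right) = \left(-3 + 11 R\right) \left(13 + R\right)$)
$\frac{144 \cdot 39}{T{\left(92 \right)}} = \frac{144 \cdot 39}{\left(-3 + 11 \cdot 92\right) \left(13 + 92\right)} = \frac{5616}{\left(-3 + 1012\right) 105} = \frac{5616}{1009 \cdot 105} = \frac{5616}{105945} = 5616 \cdot \frac{1}{105945} = \frac{1872}{35315}$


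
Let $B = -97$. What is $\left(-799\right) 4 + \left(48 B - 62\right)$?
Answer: $-7914$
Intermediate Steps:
$\left(-799\right) 4 + \left(48 B - 62\right) = \left(-799\right) 4 + \left(48 \left(-97\right) - 62\right) = -3196 - 4718 = -7914$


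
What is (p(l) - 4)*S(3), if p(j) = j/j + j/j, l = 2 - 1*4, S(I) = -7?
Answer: 14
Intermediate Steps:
l = -2 (l = 2 - 4 = -2)
p(j) = 2 (p(j) = 1 + 1 = 2)
(p(l) - 4)*S(3) = (2 - 4)*(-7) = -2*(-7) = 14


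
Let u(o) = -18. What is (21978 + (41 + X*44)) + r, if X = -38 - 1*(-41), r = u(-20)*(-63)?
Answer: 23285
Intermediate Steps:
r = 1134 (r = -18*(-63) = 1134)
X = 3 (X = -38 + 41 = 3)
(21978 + (41 + X*44)) + r = (21978 + (41 + 3*44)) + 1134 = (21978 + (41 + 132)) + 1134 = (21978 + 173) + 1134 = 22151 + 1134 = 23285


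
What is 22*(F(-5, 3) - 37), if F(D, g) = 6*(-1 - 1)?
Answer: -1078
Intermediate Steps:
F(D, g) = -12 (F(D, g) = 6*(-2) = -12)
22*(F(-5, 3) - 37) = 22*(-12 - 37) = 22*(-49) = -1078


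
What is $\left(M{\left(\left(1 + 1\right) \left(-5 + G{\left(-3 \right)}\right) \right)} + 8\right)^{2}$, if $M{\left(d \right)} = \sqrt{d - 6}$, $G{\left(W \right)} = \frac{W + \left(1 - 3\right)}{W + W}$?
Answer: $\frac{\left(24 + i \sqrt{129}\right)^{2}}{9} \approx 49.667 + 60.575 i$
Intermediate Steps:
$G{\left(W \right)} = \frac{-2 + W}{2 W}$ ($G{\left(W \right)} = \frac{W + \left(1 - 3\right)}{2 W} = \left(W - 2\right) \frac{1}{2 W} = \left(-2 + W\right) \frac{1}{2 W} = \frac{-2 + W}{2 W}$)
$M{\left(d \right)} = \sqrt{-6 + d}$
$\left(M{\left(\left(1 + 1\right) \left(-5 + G{\left(-3 \right)}\right) \right)} + 8\right)^{2} = \left(\sqrt{-6 + \left(1 + 1\right) \left(-5 + \frac{-2 - 3}{2 \left(-3\right)}\right)} + 8\right)^{2} = \left(\sqrt{-6 + 2 \left(-5 + \frac{1}{2} \left(- \frac{1}{3}\right) \left(-5\right)\right)} + 8\right)^{2} = \left(\sqrt{-6 + 2 \left(-5 + \frac{5}{6}\right)} + 8\right)^{2} = \left(\sqrt{-6 + 2 \left(- \frac{25}{6}\right)} + 8\right)^{2} = \left(\sqrt{-6 - \frac{25}{3}} + 8\right)^{2} = \left(\sqrt{- \frac{43}{3}} + 8\right)^{2} = \left(\frac{i \sqrt{129}}{3} + 8\right)^{2} = \left(8 + \frac{i \sqrt{129}}{3}\right)^{2}$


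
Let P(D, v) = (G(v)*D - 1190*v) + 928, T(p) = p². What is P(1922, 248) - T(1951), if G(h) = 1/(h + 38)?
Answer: -586383838/143 ≈ -4.1006e+6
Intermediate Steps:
G(h) = 1/(38 + h)
P(D, v) = 928 - 1190*v + D/(38 + v) (P(D, v) = (D/(38 + v) - 1190*v) + 928 = (-1190*v + D/(38 + v)) + 928 = 928 - 1190*v + D/(38 + v))
P(1922, 248) - T(1951) = (1922 + 2*(38 + 248)*(464 - 595*248))/(38 + 248) - 1*1951² = (1922 + 2*286*(464 - 147560))/286 - 1*3806401 = (1922 + 2*286*(-147096))/286 - 3806401 = (1922 - 84138912)/286 - 3806401 = (1/286)*(-84136990) - 3806401 = -42068495/143 - 3806401 = -586383838/143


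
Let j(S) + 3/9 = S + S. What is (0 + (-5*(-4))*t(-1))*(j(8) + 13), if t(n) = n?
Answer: -1720/3 ≈ -573.33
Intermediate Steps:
j(S) = -⅓ + 2*S (j(S) = -⅓ + (S + S) = -⅓ + 2*S)
(0 + (-5*(-4))*t(-1))*(j(8) + 13) = (0 - 5*(-4)*(-1))*((-⅓ + 2*8) + 13) = (0 + 20*(-1))*((-⅓ + 16) + 13) = (0 - 20)*(47/3 + 13) = -20*86/3 = -1720/3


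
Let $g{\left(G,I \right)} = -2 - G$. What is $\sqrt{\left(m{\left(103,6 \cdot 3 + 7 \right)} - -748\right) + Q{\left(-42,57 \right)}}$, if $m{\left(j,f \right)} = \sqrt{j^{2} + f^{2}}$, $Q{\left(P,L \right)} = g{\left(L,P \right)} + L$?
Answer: $\sqrt{746 + \sqrt{11234}} \approx 29.189$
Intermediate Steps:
$Q{\left(P,L \right)} = -2$ ($Q{\left(P,L \right)} = \left(-2 - L\right) + L = -2$)
$m{\left(j,f \right)} = \sqrt{f^{2} + j^{2}}$
$\sqrt{\left(m{\left(103,6 \cdot 3 + 7 \right)} - -748\right) + Q{\left(-42,57 \right)}} = \sqrt{\left(\sqrt{\left(6 \cdot 3 + 7\right)^{2} + 103^{2}} - -748\right) - 2} = \sqrt{\left(\sqrt{\left(18 + 7\right)^{2} + 10609} + 748\right) - 2} = \sqrt{\left(\sqrt{25^{2} + 10609} + 748\right) - 2} = \sqrt{\left(\sqrt{625 + 10609} + 748\right) - 2} = \sqrt{\left(\sqrt{11234} + 748\right) - 2} = \sqrt{\left(748 + \sqrt{11234}\right) - 2} = \sqrt{746 + \sqrt{11234}}$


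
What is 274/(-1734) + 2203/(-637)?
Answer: -1997270/552279 ≈ -3.6164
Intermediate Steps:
274/(-1734) + 2203/(-637) = 274*(-1/1734) + 2203*(-1/637) = -137/867 - 2203/637 = -1997270/552279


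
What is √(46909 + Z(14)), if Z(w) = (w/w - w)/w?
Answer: √9193982/14 ≈ 216.58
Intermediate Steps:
Z(w) = (1 - w)/w
√(46909 + Z(14)) = √(46909 + (1 - 1*14)/14) = √(46909 + (1 - 14)/14) = √(46909 + (1/14)*(-13)) = √(46909 - 13/14) = √(656713/14) = √9193982/14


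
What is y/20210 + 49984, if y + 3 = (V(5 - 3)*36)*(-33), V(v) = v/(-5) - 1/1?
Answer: 5050891501/101050 ≈ 49984.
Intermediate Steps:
V(v) = -1 - v/5 (V(v) = v*(-⅕) - 1*1 = -v/5 - 1 = -1 - v/5)
y = 8301/5 (y = -3 + ((-1 - (5 - 3)/5)*36)*(-33) = -3 + ((-1 - ⅕*2)*36)*(-33) = -3 + ((-1 - ⅖)*36)*(-33) = -3 - 7/5*36*(-33) = -3 - 252/5*(-33) = -3 + 8316/5 = 8301/5 ≈ 1660.2)
y/20210 + 49984 = (8301/5)/20210 + 49984 = (8301/5)*(1/20210) + 49984 = 8301/101050 + 49984 = 5050891501/101050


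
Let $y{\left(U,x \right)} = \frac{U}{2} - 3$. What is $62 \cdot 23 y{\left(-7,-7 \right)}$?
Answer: $-9269$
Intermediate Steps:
$y{\left(U,x \right)} = -3 + \frac{U}{2}$ ($y{\left(U,x \right)} = U \frac{1}{2} - 3 = \frac{U}{2} - 3 = -3 + \frac{U}{2}$)
$62 \cdot 23 y{\left(-7,-7 \right)} = 62 \cdot 23 \left(-3 + \frac{1}{2} \left(-7\right)\right) = 1426 \left(-3 - \frac{7}{2}\right) = 1426 \left(- \frac{13}{2}\right) = -9269$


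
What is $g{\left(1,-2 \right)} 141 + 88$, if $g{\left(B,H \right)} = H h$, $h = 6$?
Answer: $-1604$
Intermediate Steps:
$g{\left(B,H \right)} = 6 H$ ($g{\left(B,H \right)} = H 6 = 6 H$)
$g{\left(1,-2 \right)} 141 + 88 = 6 \left(-2\right) 141 + 88 = \left(-12\right) 141 + 88 = -1692 + 88 = -1604$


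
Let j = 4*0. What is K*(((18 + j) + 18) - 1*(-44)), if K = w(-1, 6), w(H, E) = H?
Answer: -80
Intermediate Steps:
j = 0
K = -1
K*(((18 + j) + 18) - 1*(-44)) = -(((18 + 0) + 18) - 1*(-44)) = -((18 + 18) + 44) = -(36 + 44) = -1*80 = -80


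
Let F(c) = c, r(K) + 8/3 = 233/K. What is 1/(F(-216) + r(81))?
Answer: -81/17479 ≈ -0.0046341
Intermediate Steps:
r(K) = -8/3 + 233/K
1/(F(-216) + r(81)) = 1/(-216 + (-8/3 + 233/81)) = 1/(-216 + 17/81) = 1/(-17479/81) = -81/17479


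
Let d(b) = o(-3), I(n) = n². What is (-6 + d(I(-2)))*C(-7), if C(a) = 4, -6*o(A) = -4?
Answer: -64/3 ≈ -21.333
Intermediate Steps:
o(A) = ⅔ (o(A) = -⅙*(-4) = ⅔)
d(b) = ⅔
(-6 + d(I(-2)))*C(-7) = (-6 + ⅔)*4 = -16/3*4 = -64/3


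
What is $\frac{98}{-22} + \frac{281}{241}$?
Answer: $- \frac{8718}{2651} \approx -3.2886$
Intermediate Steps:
$\frac{98}{-22} + \frac{281}{241} = 98 \left(- \frac{1}{22}\right) + 281 \cdot \frac{1}{241} = - \frac{49}{11} + \frac{281}{241} = - \frac{8718}{2651}$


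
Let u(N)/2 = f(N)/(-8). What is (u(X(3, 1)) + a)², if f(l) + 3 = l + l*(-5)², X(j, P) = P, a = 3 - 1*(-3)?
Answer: 1/16 ≈ 0.062500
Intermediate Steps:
a = 6 (a = 3 + 3 = 6)
f(l) = -3 + 26*l (f(l) = -3 + (l + l*(-5)²) = -3 + (l + l*25) = -3 + (l + 25*l) = -3 + 26*l)
u(N) = ¾ - 13*N/2 (u(N) = 2*((-3 + 26*N)/(-8)) = 2*((-3 + 26*N)*(-⅛)) = 2*(3/8 - 13*N/4) = ¾ - 13*N/2)
(u(X(3, 1)) + a)² = ((¾ - 13/2*1) + 6)² = ((¾ - 13/2) + 6)² = (-23/4 + 6)² = (¼)² = 1/16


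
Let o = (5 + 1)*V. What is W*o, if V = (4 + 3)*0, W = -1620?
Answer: 0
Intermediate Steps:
V = 0 (V = 7*0 = 0)
o = 0 (o = (5 + 1)*0 = 6*0 = 0)
W*o = -1620*0 = 0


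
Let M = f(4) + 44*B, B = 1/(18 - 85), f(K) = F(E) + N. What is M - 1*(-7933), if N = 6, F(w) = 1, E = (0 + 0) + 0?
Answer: 531936/67 ≈ 7939.3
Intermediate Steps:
E = 0 (E = 0 + 0 = 0)
f(K) = 7 (f(K) = 1 + 6 = 7)
B = -1/67 (B = 1/(-67) = -1/67 ≈ -0.014925)
M = 425/67 (M = 7 + 44*(-1/67) = 7 - 44/67 = 425/67 ≈ 6.3433)
M - 1*(-7933) = 425/67 - 1*(-7933) = 425/67 + 7933 = 531936/67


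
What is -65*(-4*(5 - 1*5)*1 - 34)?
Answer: 2210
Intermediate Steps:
-65*(-4*(5 - 1*5)*1 - 34) = -65*(-4*(5 - 5)*1 - 34) = -65*(-4*0*1 - 34) = -65*(0*1 - 34) = -65*(0 - 34) = -65*(-34) = 2210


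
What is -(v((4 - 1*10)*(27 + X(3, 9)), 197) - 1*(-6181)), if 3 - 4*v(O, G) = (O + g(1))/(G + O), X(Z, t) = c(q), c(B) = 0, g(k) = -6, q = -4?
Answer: -123659/20 ≈ -6183.0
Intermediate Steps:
X(Z, t) = 0
v(O, G) = ¾ - (-6 + O)/(4*(G + O)) (v(O, G) = ¾ - (O - 6)/(4*(G + O)) = ¾ - (-6 + O)/(4*(G + O)))
-(v((4 - 1*10)*(27 + X(3, 9)), 197) - 1*(-6181)) = -((6 + 2*((4 - 1*10)*(27 + 0)) + 3*197)/(4*(197 + (4 - 1*10)*(27 + 0))) - 1*(-6181)) = -((6 + 2*((4 - 10)*27) + 591)/(4*(197 + (4 - 10)*27)) + 6181) = -((6 + 2*(-6*27) + 591)/(4*(197 - 6*27)) + 6181) = -((6 + 2*(-162) + 591)/(4*(197 - 162)) + 6181) = -((¼)*(6 - 324 + 591)/35 + 6181) = -((¼)*(1/35)*273 + 6181) = -(39/20 + 6181) = -1*123659/20 = -123659/20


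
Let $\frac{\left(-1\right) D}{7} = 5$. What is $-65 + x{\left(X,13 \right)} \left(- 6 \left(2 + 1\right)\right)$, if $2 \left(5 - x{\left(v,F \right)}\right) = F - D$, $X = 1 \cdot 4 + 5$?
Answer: $277$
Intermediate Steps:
$D = -35$ ($D = \left(-7\right) 5 = -35$)
$X = 9$ ($X = 4 + 5 = 9$)
$x{\left(v,F \right)} = - \frac{25}{2} - \frac{F}{2}$ ($x{\left(v,F \right)} = 5 - \frac{F - -35}{2} = 5 - \frac{F + 35}{2} = 5 - \frac{35 + F}{2} = 5 - \left(\frac{35}{2} + \frac{F}{2}\right) = - \frac{25}{2} - \frac{F}{2}$)
$-65 + x{\left(X,13 \right)} \left(- 6 \left(2 + 1\right)\right) = -65 + \left(- \frac{25}{2} - \frac{13}{2}\right) \left(- 6 \left(2 + 1\right)\right) = -65 + \left(- \frac{25}{2} - \frac{13}{2}\right) \left(\left(-6\right) 3\right) = -65 - -342 = -65 + 342 = 277$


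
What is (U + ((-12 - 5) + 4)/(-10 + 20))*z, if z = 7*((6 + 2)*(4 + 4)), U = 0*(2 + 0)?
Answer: -2912/5 ≈ -582.40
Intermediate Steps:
U = 0 (U = 0*2 = 0)
z = 448 (z = 7*(8*8) = 7*64 = 448)
(U + ((-12 - 5) + 4)/(-10 + 20))*z = (0 + ((-12 - 5) + 4)/(-10 + 20))*448 = (0 + (-17 + 4)/10)*448 = (0 - 13*⅒)*448 = (0 - 13/10)*448 = -13/10*448 = -2912/5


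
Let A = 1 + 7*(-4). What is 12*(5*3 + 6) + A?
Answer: 225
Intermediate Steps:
A = -27 (A = 1 - 28 = -27)
12*(5*3 + 6) + A = 12*(5*3 + 6) - 27 = 12*(15 + 6) - 27 = 12*21 - 27 = 252 - 27 = 225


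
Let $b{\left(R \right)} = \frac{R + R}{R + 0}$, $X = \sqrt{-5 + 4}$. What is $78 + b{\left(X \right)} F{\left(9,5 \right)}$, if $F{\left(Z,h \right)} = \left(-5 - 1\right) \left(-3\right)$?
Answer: $114$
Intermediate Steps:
$F{\left(Z,h \right)} = 18$ ($F{\left(Z,h \right)} = \left(-6\right) \left(-3\right) = 18$)
$X = i$ ($X = \sqrt{-1} = i \approx 1.0 i$)
$b{\left(R \right)} = 2$ ($b{\left(R \right)} = \frac{2 R}{R} = 2$)
$78 + b{\left(X \right)} F{\left(9,5 \right)} = 78 + 2 \cdot 18 = 78 + 36 = 114$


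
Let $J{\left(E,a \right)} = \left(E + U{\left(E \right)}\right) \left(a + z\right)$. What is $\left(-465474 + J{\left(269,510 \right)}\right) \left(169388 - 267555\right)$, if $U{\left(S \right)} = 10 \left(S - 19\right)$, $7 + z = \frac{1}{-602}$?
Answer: $- \frac{54801894339399}{602} \approx -9.1033 \cdot 10^{10}$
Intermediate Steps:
$z = - \frac{4215}{602}$ ($z = -7 + \frac{1}{-602} = -7 - \frac{1}{602} = - \frac{4215}{602} \approx -7.0017$)
$U{\left(S \right)} = -190 + 10 S$ ($U{\left(S \right)} = 10 \left(-19 + S\right) = -190 + 10 S$)
$J{\left(E,a \right)} = \left(-190 + 11 E\right) \left(- \frac{4215}{602} + a\right)$ ($J{\left(E,a \right)} = \left(E + \left(-190 + 10 E\right)\right) \left(a - \frac{4215}{602}\right) = \left(-190 + 11 E\right) \left(- \frac{4215}{602} + a\right)$)
$\left(-465474 + J{\left(269,510 \right)}\right) \left(169388 - 267555\right) = \left(-465474 + \left(\frac{400425}{301} - 96900 - \frac{12472185}{602} + 11 \cdot 269 \cdot 510\right)\right) \left(169388 - 267555\right) = \left(-465474 + \left(\frac{400425}{301} - 96900 - \frac{12472185}{602} + 1509090\right)\right) \left(-98167\right) = \left(-465474 + \frac{838467045}{602}\right) \left(-98167\right) = \frac{558251697}{602} \left(-98167\right) = - \frac{54801894339399}{602}$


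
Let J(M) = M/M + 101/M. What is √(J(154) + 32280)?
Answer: 45*√378070/154 ≈ 179.67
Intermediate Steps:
J(M) = 1 + 101/M
√(J(154) + 32280) = √((101 + 154)/154 + 32280) = √((1/154)*255 + 32280) = √(255/154 + 32280) = √(4971375/154) = 45*√378070/154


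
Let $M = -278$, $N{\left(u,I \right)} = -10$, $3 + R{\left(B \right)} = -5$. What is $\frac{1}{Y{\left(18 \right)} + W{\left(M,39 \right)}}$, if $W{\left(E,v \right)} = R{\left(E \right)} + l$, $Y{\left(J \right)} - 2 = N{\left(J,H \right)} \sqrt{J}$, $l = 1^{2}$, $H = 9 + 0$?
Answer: $\frac{1}{355} - \frac{6 \sqrt{2}}{355} \approx -0.021085$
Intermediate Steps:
$H = 9$
$R{\left(B \right)} = -8$ ($R{\left(B \right)} = -3 - 5 = -8$)
$l = 1$
$Y{\left(J \right)} = 2 - 10 \sqrt{J}$
$W{\left(E,v \right)} = -7$ ($W{\left(E,v \right)} = -8 + 1 = -7$)
$\frac{1}{Y{\left(18 \right)} + W{\left(M,39 \right)}} = \frac{1}{\left(2 - 10 \sqrt{18}\right) - 7} = \frac{1}{\left(2 - 10 \cdot 3 \sqrt{2}\right) - 7} = \frac{1}{\left(2 - 30 \sqrt{2}\right) - 7} = \frac{1}{-5 - 30 \sqrt{2}}$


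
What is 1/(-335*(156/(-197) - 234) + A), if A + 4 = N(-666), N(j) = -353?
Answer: 197/15424761 ≈ 1.2772e-5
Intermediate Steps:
A = -357 (A = -4 - 353 = -357)
1/(-335*(156/(-197) - 234) + A) = 1/(-335*(156/(-197) - 234) - 357) = 1/(-335*(156*(-1/197) - 234) - 357) = 1/(-335*(-156/197 - 234) - 357) = 1/(-335*(-46254/197) - 357) = 1/(15495090/197 - 357) = 1/(15424761/197) = 197/15424761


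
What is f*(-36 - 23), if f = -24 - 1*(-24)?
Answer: 0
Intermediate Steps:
f = 0 (f = -24 + 24 = 0)
f*(-36 - 23) = 0*(-36 - 23) = 0*(-59) = 0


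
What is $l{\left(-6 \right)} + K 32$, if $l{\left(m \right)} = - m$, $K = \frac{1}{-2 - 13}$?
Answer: $\frac{58}{15} \approx 3.8667$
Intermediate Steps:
$K = - \frac{1}{15}$ ($K = \frac{1}{-15} = - \frac{1}{15} \approx -0.066667$)
$l{\left(-6 \right)} + K 32 = \left(-1\right) \left(-6\right) - \frac{32}{15} = 6 - \frac{32}{15} = \frac{58}{15}$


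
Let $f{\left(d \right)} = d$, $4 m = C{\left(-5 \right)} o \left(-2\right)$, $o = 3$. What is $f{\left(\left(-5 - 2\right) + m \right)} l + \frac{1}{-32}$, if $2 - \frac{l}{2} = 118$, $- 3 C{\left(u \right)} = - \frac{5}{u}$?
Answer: $\frac{48255}{32} \approx 1508.0$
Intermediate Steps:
$C{\left(u \right)} = \frac{5}{3 u}$ ($C{\left(u \right)} = - \frac{\left(-5\right) \frac{1}{u}}{3} = \frac{5}{3 u}$)
$m = \frac{1}{2}$ ($m = \frac{\frac{5}{3 \left(-5\right)} 3 \left(-2\right)}{4} = \frac{\frac{5}{3} \left(- \frac{1}{5}\right) 3 \left(-2\right)}{4} = \frac{\left(- \frac{1}{3}\right) 3 \left(-2\right)}{4} = \frac{\left(-1\right) \left(-2\right)}{4} = \frac{1}{4} \cdot 2 = \frac{1}{2} \approx 0.5$)
$l = -232$ ($l = 4 - 236 = -232$)
$f{\left(\left(-5 - 2\right) + m \right)} l + \frac{1}{-32} = \left(\left(-5 - 2\right) + \frac{1}{2}\right) \left(-232\right) + \frac{1}{-32} = \left(-7 + \frac{1}{2}\right) \left(-232\right) - \frac{1}{32} = \left(- \frac{13}{2}\right) \left(-232\right) - \frac{1}{32} = 1508 - \frac{1}{32} = \frac{48255}{32}$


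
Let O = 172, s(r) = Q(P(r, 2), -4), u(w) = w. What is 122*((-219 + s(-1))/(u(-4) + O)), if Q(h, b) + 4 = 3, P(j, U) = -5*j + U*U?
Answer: -3355/21 ≈ -159.76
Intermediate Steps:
P(j, U) = U**2 - 5*j (P(j, U) = -5*j + U**2 = U**2 - 5*j)
Q(h, b) = -1 (Q(h, b) = -4 + 3 = -1)
s(r) = -1
122*((-219 + s(-1))/(u(-4) + O)) = 122*((-219 - 1)/(-4 + 172)) = 122*(-220/168) = 122*(-220*1/168) = 122*(-55/42) = -3355/21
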